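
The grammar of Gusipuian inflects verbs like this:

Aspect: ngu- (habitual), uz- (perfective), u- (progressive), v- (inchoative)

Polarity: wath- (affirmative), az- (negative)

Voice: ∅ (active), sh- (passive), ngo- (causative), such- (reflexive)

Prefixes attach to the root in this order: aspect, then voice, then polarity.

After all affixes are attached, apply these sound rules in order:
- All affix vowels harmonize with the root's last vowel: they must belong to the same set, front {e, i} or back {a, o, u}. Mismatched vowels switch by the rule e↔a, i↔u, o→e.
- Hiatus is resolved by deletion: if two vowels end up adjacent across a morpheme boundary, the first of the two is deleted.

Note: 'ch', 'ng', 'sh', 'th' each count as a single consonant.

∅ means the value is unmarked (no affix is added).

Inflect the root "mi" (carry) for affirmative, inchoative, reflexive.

wethsichvmi

Attach aspect inchoative v- → vmi.
Attach voice reflexive such- → suchvmi.
Attach polarity affirmative wath- → wathsuchvmi.
Apply vowel harmony: wathsuchvmi → wethsichvmi.
Vowel deletion: no change.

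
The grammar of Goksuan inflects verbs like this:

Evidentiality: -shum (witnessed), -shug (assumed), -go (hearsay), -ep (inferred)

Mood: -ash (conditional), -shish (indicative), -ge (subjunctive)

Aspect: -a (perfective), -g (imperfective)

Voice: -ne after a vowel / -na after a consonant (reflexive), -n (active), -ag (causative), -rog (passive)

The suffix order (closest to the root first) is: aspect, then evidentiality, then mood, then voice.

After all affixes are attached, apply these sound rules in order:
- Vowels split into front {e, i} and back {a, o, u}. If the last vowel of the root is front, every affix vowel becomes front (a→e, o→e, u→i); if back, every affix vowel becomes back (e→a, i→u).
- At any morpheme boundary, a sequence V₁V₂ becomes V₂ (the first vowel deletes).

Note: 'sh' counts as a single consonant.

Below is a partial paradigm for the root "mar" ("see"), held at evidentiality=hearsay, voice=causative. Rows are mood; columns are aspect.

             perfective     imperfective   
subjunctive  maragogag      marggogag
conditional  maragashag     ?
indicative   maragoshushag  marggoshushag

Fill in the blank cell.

Attach aspect imperfective -g → marg.
Attach evidentiality hearsay -go → marggo.
Attach mood conditional -ash → marggoash.
Attach voice causative -ag → marggoashag.
Vowel harmony: no change.
Apply vowel deletion: marggoashag → marggashag.

marggashag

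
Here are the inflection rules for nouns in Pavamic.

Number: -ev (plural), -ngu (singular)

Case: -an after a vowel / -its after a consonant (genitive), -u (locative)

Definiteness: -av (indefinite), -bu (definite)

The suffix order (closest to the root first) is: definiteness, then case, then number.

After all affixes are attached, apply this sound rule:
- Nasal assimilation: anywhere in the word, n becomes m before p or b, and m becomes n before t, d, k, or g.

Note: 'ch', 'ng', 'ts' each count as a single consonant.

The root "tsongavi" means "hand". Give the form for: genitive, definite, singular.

tsongavibuanngu

Attach definiteness definite -bu → tsongavibu.
Attach case genitive -an (after vowel 'u') → tsongavibuan.
Attach number singular -ngu → tsongavibuanngu.
Nasal assimilation: no change.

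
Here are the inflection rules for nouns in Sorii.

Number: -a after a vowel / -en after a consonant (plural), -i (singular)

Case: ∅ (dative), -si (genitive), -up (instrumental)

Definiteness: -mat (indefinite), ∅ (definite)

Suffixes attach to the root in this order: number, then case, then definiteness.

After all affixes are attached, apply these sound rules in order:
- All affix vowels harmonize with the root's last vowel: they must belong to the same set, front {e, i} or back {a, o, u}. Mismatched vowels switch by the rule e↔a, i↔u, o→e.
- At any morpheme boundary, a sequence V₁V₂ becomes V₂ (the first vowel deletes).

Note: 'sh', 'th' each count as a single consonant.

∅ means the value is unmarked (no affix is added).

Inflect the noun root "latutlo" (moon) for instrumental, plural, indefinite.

Attach number plural -a (after vowel 'o') → latutloa.
Attach case instrumental -up → latutloaup.
Attach definiteness indefinite -mat → latutloaupmat.
Vowel harmony: no change.
Apply vowel deletion: latutloaupmat → latutlupmat.

latutlupmat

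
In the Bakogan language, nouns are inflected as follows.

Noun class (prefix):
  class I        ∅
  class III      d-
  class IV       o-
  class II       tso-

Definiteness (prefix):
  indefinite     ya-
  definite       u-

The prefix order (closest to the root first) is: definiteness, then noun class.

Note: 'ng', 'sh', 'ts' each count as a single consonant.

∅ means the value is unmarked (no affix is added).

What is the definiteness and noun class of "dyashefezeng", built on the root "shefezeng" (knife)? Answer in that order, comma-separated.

Segment: d-ya-shefezeng.
definiteness: ya- → indefinite.
noun class: d- → class III.

indefinite, class III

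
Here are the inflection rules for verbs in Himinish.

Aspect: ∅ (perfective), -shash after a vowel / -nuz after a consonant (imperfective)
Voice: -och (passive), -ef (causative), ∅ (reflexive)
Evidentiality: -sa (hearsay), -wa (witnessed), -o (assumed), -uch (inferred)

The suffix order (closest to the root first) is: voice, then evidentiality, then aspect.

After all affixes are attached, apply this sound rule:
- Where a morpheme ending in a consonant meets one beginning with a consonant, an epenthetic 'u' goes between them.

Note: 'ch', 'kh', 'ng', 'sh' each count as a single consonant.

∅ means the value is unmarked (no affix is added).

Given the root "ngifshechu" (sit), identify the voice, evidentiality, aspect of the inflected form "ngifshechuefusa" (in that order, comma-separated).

causative, hearsay, perfective

Segment: ngifshechu-ef-sa.
voice: -ef → causative.
evidentiality: -sa → hearsay.
aspect: ∅ → perfective.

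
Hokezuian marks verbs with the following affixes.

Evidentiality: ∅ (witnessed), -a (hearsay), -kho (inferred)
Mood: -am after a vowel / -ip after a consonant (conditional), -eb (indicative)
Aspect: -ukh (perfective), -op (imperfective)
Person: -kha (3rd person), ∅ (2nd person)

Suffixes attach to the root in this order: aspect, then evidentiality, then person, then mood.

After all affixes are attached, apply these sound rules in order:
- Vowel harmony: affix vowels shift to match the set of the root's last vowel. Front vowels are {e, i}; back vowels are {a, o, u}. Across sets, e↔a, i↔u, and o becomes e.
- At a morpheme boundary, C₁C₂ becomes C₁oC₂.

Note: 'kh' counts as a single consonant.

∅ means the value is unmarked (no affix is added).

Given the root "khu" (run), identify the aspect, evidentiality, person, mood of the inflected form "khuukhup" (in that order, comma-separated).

Segment: khu-ukh-ip.
aspect: -ukh → perfective.
evidentiality: ∅ → witnessed.
person: ∅ → 2nd person.
mood: -am/ip → conditional.

perfective, witnessed, 2nd person, conditional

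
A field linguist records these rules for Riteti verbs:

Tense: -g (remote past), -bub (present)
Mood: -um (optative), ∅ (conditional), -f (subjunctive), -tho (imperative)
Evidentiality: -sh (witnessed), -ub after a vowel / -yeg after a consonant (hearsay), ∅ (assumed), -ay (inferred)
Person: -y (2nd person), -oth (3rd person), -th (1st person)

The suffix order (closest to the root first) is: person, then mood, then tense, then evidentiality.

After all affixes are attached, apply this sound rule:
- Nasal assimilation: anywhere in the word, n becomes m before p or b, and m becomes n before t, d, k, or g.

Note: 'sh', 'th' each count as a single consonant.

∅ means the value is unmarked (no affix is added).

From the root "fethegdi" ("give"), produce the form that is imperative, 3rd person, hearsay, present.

Attach person 3rd person -oth → fethegdioth.
Attach mood imperative -tho → fethegdioththo.
Attach tense present -bub → fethegdioththobub.
Attach evidentiality hearsay -yeg (after consonant 'b') → fethegdioththobubyeg.
Nasal assimilation: no change.

fethegdioththobubyeg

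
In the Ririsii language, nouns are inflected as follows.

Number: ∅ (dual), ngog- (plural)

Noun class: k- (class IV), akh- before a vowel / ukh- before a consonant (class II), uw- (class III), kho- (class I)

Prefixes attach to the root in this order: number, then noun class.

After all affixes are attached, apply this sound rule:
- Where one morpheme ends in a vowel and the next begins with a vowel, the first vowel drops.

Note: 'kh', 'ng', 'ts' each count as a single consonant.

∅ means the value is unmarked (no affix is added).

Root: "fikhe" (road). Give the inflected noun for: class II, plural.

ukhngogfikhe

Attach number plural ngog- → ngogfikhe.
Attach noun class class II ukh- (before consonant 'ng') → ukhngogfikhe.
Vowel deletion: no change.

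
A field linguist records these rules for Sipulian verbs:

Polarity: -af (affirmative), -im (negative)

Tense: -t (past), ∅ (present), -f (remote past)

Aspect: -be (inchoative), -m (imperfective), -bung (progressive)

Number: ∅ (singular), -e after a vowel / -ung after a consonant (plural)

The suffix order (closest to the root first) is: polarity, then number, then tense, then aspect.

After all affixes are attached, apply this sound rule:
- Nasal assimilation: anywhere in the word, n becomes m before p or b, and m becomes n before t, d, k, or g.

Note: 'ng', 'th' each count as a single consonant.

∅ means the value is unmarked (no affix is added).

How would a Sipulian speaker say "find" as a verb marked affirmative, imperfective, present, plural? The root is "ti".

tiafungm

Attach polarity affirmative -af → tiaf.
Attach number plural -ung (after consonant 'f') → tiafung.
tense = present: zero marking, form stays tiafung.
Attach aspect imperfective -m → tiafungm.
Nasal assimilation: no change.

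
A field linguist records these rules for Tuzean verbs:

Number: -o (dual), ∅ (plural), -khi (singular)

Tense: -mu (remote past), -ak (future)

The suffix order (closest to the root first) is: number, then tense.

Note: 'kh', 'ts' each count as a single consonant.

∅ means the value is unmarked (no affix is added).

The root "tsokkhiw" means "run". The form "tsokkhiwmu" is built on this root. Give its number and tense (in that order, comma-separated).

Segment: tsokkhiw-mu.
number: ∅ → plural.
tense: -mu → remote past.

plural, remote past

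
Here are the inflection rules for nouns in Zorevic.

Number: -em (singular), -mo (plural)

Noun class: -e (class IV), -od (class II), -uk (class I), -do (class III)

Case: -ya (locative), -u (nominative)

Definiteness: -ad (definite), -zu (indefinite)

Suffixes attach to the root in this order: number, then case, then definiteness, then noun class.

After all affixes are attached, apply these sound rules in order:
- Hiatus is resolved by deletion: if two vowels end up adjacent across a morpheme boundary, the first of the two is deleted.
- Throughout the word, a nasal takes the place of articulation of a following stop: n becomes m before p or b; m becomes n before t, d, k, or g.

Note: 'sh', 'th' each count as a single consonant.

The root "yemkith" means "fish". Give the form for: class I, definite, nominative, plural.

yenkithmaduk

Attach number plural -mo → yemkithmo.
Attach case nominative -u → yemkithmou.
Attach definiteness definite -ad → yemkithmouad.
Attach noun class class I -uk → yemkithmouaduk.
Apply vowel deletion: yemkithmouaduk → yemkithmaduk.
Apply nasal assimilation: yemkithmaduk → yenkithmaduk.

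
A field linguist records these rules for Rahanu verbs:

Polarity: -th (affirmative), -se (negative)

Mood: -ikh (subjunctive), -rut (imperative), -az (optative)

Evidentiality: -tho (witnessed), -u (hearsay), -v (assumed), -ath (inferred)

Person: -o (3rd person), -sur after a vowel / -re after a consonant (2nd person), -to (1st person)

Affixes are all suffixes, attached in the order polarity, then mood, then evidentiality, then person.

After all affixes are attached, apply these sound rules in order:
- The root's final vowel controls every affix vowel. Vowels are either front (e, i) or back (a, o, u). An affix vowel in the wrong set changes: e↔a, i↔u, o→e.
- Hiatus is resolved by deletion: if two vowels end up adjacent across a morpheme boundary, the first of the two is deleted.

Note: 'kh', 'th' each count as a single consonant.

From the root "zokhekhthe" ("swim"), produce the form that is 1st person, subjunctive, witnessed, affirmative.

Attach polarity affirmative -th → zokhekhtheth.
Attach mood subjunctive -ikh → zokhekhthethikh.
Attach evidentiality witnessed -tho → zokhekhthethikhtho.
Attach person 1st person -to → zokhekhthethikhthoto.
Apply vowel harmony: zokhekhthethikhthoto → zokhekhthethikhthete.
Vowel deletion: no change.

zokhekhthethikhthete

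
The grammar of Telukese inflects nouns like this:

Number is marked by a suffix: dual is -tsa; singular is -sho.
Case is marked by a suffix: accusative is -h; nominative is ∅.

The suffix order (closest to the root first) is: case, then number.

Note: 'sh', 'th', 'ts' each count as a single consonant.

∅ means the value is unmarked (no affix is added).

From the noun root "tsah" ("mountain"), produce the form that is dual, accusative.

tsahhtsa

Attach case accusative -h → tsahh.
Attach number dual -tsa → tsahhtsa.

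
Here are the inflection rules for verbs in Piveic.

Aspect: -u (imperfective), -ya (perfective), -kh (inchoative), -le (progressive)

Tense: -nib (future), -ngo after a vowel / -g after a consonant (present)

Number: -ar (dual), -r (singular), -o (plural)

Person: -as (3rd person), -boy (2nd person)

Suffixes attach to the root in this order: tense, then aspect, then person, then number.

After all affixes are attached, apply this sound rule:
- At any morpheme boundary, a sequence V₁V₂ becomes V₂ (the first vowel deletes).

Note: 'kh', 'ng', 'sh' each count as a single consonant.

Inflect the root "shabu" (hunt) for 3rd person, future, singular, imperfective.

Attach tense future -nib → shabunib.
Attach aspect imperfective -u → shabunibu.
Attach person 3rd person -as → shabunibuas.
Attach number singular -r → shabunibuasr.
Apply vowel deletion: shabunibuasr → shabunibasr.

shabunibasr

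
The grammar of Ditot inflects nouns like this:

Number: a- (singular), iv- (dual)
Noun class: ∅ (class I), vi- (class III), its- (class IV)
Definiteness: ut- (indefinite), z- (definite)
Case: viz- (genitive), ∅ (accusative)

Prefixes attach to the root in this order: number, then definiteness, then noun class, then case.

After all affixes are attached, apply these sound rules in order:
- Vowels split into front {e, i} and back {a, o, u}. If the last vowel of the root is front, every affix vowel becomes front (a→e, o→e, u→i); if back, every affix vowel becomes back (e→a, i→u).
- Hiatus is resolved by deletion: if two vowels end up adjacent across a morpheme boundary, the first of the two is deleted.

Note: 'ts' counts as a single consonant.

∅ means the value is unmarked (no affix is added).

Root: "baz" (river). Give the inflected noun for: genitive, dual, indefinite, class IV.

Attach number dual iv- → ivbaz.
Attach definiteness indefinite ut- → utivbaz.
Attach noun class class IV its- → itsutivbaz.
Attach case genitive viz- → vizitsutivbaz.
Apply vowel harmony: vizitsutivbaz → vuzutsutuvbaz.
Vowel deletion: no change.

vuzutsutuvbaz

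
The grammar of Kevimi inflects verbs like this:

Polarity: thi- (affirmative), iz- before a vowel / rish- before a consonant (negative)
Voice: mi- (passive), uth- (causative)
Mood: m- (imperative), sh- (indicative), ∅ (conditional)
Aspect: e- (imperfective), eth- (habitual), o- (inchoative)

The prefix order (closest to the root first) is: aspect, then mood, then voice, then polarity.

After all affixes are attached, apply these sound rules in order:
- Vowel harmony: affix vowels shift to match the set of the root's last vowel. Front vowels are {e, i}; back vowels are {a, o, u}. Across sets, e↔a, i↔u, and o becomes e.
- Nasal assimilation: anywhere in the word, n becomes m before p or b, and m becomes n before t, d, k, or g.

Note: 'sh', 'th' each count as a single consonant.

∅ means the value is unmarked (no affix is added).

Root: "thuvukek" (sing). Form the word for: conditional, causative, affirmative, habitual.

thiitheththuvukek

Attach aspect habitual eth- → eththuvukek.
mood = conditional: zero marking, form stays eththuvukek.
Attach voice causative uth- → utheththuvukek.
Attach polarity affirmative thi- → thiutheththuvukek.
Apply vowel harmony: thiutheththuvukek → thiitheththuvukek.
Nasal assimilation: no change.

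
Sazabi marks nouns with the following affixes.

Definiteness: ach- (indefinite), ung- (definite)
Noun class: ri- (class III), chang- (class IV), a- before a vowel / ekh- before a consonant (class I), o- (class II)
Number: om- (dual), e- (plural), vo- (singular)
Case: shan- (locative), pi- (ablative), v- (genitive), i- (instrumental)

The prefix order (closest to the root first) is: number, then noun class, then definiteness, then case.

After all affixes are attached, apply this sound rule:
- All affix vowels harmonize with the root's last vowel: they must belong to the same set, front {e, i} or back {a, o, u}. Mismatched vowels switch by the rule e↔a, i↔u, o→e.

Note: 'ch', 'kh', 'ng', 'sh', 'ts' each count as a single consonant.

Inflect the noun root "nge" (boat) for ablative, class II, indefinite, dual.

piecheemnge

Attach number dual om- → omnge.
Attach noun class class II o- → oomnge.
Attach definiteness indefinite ach- → achoomnge.
Attach case ablative pi- → piachoomnge.
Apply vowel harmony: piachoomnge → piecheemnge.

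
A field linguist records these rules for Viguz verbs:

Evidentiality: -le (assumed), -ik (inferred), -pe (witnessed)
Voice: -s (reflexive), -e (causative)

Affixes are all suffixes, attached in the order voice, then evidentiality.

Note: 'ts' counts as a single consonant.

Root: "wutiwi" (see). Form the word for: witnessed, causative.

wutiwiepe

Attach voice causative -e → wutiwie.
Attach evidentiality witnessed -pe → wutiwiepe.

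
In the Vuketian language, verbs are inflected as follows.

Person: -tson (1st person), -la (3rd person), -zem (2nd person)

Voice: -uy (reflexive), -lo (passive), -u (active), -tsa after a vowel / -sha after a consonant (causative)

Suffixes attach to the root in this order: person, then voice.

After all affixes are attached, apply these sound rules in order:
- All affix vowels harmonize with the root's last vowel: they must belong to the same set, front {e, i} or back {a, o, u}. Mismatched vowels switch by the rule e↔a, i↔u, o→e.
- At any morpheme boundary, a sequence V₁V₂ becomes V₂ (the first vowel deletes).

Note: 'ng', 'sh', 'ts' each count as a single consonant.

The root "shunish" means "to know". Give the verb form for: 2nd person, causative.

shunishzemshe

Attach person 2nd person -zem → shunishzem.
Attach voice causative -sha (after consonant 'm') → shunishzemsha.
Apply vowel harmony: shunishzemsha → shunishzemshe.
Vowel deletion: no change.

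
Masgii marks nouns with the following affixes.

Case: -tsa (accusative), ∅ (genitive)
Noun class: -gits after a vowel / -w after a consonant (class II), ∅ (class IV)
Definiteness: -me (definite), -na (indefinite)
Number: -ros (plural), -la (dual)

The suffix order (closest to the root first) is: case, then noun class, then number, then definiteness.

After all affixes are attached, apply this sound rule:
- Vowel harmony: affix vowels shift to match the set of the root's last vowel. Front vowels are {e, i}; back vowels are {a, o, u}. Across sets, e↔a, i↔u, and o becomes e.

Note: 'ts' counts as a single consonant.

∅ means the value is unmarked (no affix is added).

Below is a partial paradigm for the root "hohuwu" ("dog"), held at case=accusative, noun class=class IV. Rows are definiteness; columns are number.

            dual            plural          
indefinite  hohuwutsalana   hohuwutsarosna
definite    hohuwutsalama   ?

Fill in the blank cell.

Attach case accusative -tsa → hohuwutsa.
noun class = class IV: zero marking, form stays hohuwutsa.
Attach number plural -ros → hohuwutsaros.
Attach definiteness definite -me → hohuwutsarosme.
Apply vowel harmony: hohuwutsarosme → hohuwutsarosma.

hohuwutsarosma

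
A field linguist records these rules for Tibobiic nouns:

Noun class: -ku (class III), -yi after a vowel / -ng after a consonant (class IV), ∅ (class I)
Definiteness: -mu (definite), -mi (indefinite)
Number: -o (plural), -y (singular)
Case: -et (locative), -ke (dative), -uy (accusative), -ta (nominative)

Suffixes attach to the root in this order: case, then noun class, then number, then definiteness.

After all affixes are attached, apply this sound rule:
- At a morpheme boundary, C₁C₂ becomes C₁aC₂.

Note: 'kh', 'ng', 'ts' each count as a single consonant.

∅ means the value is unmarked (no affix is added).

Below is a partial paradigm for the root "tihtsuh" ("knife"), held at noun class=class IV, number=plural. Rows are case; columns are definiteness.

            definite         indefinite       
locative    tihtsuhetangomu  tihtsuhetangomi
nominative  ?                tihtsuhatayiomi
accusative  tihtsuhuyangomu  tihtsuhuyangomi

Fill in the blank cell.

tihtsuhatayiomu

Attach case nominative -ta → tihtsuhta.
Attach noun class class IV -yi (after vowel 'a') → tihtsuhtayi.
Attach number plural -o → tihtsuhtayio.
Attach definiteness definite -mu → tihtsuhtayiomu.
Apply epenthesis: tihtsuhtayiomu → tihtsuhatayiomu.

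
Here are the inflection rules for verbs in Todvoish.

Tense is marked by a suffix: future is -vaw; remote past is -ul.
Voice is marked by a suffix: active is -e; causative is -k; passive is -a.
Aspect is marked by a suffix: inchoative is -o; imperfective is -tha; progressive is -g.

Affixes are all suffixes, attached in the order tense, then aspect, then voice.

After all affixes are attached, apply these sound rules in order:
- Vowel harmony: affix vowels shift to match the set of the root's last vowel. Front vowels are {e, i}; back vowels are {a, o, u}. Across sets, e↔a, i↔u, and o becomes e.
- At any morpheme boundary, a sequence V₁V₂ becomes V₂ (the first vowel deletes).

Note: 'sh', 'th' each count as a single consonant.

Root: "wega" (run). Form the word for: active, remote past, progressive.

Attach tense remote past -ul → wegaul.
Attach aspect progressive -g → wegaulg.
Attach voice active -e → wegaulge.
Apply vowel harmony: wegaulge → wegaulga.
Apply vowel deletion: wegaulga → wegulga.

wegulga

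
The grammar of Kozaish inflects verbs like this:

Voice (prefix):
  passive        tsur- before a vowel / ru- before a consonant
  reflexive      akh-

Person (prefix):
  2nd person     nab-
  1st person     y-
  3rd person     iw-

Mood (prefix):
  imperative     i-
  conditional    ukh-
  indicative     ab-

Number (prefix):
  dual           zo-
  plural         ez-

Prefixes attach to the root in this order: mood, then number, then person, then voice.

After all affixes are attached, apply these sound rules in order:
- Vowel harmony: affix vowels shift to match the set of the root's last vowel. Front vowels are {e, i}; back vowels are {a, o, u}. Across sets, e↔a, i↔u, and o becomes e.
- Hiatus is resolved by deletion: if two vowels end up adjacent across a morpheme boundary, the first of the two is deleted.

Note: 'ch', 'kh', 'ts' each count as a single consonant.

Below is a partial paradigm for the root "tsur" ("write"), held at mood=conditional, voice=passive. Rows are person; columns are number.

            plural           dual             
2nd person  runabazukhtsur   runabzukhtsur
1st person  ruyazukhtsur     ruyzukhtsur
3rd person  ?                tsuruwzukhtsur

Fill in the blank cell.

Attach mood conditional ukh- → ukhtsur.
Attach number plural ez- → ezukhtsur.
Attach person 3rd person iw- → iwezukhtsur.
Attach voice passive tsur- (before vowel 'i') → tsuriwezukhtsur.
Apply vowel harmony: tsuriwezukhtsur → tsuruwazukhtsur.
Vowel deletion: no change.

tsuruwazukhtsur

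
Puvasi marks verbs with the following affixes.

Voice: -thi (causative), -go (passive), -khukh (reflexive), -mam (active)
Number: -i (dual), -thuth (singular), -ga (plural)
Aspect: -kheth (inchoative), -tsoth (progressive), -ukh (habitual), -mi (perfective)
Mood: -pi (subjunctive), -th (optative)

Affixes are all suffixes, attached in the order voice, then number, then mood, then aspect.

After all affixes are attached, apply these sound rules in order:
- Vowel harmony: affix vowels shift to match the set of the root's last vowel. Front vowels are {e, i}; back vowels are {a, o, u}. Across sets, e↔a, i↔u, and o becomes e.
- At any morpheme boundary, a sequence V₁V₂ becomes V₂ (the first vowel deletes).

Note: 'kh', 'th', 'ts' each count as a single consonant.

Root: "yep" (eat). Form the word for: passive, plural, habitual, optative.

yepgegethikh

Attach voice passive -go → yepgo.
Attach number plural -ga → yepgoga.
Attach mood optative -th → yepgogath.
Attach aspect habitual -ukh → yepgogathukh.
Apply vowel harmony: yepgogathukh → yepgegethikh.
Vowel deletion: no change.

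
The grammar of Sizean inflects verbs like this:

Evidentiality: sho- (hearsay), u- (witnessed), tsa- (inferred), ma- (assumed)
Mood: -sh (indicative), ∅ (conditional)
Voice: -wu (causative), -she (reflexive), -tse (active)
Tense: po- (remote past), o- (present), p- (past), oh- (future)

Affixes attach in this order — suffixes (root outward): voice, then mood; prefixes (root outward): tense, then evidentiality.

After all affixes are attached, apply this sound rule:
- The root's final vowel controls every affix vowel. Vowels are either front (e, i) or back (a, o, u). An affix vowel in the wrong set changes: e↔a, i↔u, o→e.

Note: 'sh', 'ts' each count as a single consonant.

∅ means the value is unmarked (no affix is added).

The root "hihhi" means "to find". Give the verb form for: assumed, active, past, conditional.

mephihhitse

Attach voice active -tse → hihhitse.
Attach tense past p- → phihhitse.
mood = conditional: zero marking, form stays phihhitse.
Attach evidentiality assumed ma- → maphihhitse.
Apply vowel harmony: maphihhitse → mephihhitse.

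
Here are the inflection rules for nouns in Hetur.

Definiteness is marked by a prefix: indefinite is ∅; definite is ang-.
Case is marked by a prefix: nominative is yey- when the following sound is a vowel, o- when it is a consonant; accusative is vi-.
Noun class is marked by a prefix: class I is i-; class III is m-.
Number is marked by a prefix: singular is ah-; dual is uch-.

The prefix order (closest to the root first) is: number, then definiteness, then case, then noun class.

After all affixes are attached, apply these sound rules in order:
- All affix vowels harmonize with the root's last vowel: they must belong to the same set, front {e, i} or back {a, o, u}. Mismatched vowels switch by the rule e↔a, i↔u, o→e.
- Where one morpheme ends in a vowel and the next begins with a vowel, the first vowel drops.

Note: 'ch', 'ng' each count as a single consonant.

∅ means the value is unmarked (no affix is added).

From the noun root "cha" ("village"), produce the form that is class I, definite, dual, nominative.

uyayanguchcha

Attach number dual uch- → uchcha.
Attach definiteness definite ang- → anguchcha.
Attach case nominative yey- (before vowel 'a') → yeyanguchcha.
Attach noun class class I i- → iyeyanguchcha.
Apply vowel harmony: iyeyanguchcha → uyayanguchcha.
Vowel deletion: no change.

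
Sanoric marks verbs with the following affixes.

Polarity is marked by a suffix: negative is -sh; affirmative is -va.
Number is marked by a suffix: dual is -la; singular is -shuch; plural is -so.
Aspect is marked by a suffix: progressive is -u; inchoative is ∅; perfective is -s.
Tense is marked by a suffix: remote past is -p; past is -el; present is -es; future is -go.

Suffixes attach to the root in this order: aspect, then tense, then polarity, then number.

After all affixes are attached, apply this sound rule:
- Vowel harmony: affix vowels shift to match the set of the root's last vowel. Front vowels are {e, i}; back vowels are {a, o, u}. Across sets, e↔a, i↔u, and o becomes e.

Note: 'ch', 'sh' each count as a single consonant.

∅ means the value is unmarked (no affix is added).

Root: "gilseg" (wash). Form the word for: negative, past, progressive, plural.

gilsegielshse

Attach aspect progressive -u → gilsegu.
Attach tense past -el → gilseguel.
Attach polarity negative -sh → gilseguelsh.
Attach number plural -so → gilseguelshso.
Apply vowel harmony: gilseguelshso → gilsegielshse.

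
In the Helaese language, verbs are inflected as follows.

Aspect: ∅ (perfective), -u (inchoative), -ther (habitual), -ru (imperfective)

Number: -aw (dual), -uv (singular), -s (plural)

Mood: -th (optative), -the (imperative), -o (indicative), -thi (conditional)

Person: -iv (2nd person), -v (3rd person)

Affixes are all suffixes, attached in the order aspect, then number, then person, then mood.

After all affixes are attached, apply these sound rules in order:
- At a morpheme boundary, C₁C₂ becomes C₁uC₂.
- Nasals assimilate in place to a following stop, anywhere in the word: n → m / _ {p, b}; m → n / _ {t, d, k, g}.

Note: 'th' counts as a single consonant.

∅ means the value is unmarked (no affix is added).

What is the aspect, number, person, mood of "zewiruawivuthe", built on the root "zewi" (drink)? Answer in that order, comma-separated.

Segment: zewi-ru-aw-iv-the.
aspect: -ru → imperfective.
number: -aw → dual.
person: -iv → 2nd person.
mood: -the → imperative.

imperfective, dual, 2nd person, imperative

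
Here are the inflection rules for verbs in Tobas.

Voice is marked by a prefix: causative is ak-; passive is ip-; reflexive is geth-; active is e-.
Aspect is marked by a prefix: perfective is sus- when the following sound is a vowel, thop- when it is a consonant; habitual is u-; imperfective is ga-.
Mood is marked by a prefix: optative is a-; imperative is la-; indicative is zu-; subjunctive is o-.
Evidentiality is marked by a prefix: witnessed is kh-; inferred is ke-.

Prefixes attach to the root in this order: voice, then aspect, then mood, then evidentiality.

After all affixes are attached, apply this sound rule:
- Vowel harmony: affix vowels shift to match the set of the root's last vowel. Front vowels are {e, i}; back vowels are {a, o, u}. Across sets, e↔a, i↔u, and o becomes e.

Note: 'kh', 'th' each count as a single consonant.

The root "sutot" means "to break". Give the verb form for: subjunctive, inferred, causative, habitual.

kaouaksutot

Attach voice causative ak- → aksutot.
Attach aspect habitual u- → uaksutot.
Attach mood subjunctive o- → ouaksutot.
Attach evidentiality inferred ke- → keouaksutot.
Apply vowel harmony: keouaksutot → kaouaksutot.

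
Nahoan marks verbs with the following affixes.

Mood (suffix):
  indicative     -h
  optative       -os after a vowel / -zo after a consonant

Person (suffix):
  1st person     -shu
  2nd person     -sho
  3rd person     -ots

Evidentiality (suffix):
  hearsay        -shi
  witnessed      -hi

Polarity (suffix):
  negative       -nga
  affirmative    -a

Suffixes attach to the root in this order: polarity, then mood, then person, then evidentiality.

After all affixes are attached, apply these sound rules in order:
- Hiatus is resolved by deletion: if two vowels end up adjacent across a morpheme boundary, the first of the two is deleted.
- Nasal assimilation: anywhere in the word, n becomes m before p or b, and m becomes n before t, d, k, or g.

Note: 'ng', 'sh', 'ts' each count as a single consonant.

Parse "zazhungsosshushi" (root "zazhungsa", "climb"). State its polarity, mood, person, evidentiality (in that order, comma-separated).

affirmative, optative, 1st person, hearsay

Segment: zazhungsa-a-os-shu-shi.
polarity: -a → affirmative.
mood: -os/zo → optative.
person: -shu → 1st person.
evidentiality: -shi → hearsay.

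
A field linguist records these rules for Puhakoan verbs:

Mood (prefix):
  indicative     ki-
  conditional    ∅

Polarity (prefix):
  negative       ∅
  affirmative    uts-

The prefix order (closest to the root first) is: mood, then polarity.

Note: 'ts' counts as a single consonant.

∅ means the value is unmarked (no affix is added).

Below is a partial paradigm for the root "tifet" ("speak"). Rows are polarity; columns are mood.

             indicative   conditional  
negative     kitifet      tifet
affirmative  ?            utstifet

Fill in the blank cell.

utskitifet

Attach mood indicative ki- → kitifet.
Attach polarity affirmative uts- → utskitifet.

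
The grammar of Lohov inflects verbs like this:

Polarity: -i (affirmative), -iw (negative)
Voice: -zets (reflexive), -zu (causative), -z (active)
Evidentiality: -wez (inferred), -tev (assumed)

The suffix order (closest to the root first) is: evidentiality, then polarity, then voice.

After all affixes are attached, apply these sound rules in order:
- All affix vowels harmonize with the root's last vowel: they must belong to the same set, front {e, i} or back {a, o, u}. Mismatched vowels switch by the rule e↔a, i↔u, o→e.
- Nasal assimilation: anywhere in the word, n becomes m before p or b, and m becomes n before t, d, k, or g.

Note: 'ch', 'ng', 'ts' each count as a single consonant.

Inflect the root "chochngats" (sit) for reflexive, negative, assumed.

Attach evidentiality assumed -tev → chochngatstev.
Attach polarity negative -iw → chochngatsteviw.
Attach voice reflexive -zets → chochngatsteviwzets.
Apply vowel harmony: chochngatsteviwzets → chochngatstavuwzats.
Nasal assimilation: no change.

chochngatstavuwzats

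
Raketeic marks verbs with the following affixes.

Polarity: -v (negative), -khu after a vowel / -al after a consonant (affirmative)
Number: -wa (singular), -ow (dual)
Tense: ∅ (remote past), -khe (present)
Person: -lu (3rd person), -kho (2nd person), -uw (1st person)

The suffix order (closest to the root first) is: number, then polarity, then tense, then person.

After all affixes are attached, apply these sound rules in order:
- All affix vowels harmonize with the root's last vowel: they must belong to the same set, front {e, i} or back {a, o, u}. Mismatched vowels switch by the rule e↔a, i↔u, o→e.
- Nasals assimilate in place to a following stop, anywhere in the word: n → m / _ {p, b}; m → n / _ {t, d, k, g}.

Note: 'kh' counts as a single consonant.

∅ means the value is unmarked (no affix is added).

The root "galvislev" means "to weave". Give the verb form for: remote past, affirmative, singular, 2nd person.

galvislevwekhikhe

Attach number singular -wa → galvislevwa.
Attach polarity affirmative -khu (after vowel 'a') → galvislevwakhu.
tense = remote past: zero marking, form stays galvislevwakhu.
Attach person 2nd person -kho → galvislevwakhukho.
Apply vowel harmony: galvislevwakhukho → galvislevwekhikhe.
Nasal assimilation: no change.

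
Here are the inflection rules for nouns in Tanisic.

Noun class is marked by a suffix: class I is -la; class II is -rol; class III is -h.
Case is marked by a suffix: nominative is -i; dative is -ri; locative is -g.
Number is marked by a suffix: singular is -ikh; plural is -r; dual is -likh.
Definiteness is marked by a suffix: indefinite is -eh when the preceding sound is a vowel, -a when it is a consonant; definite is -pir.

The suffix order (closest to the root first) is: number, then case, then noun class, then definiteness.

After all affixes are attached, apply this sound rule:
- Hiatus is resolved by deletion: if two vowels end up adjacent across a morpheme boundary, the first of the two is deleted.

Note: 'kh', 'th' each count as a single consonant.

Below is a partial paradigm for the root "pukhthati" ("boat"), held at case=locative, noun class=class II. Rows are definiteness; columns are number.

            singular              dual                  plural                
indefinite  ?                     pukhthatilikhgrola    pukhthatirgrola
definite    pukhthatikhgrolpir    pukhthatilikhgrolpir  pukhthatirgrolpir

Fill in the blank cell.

pukhthatikhgrola

Attach number singular -ikh → pukhthatiikh.
Attach case locative -g → pukhthatiikhg.
Attach noun class class II -rol → pukhthatiikhgrol.
Attach definiteness indefinite -a (after consonant 'l') → pukhthatiikhgrola.
Apply vowel deletion: pukhthatiikhgrola → pukhthatikhgrola.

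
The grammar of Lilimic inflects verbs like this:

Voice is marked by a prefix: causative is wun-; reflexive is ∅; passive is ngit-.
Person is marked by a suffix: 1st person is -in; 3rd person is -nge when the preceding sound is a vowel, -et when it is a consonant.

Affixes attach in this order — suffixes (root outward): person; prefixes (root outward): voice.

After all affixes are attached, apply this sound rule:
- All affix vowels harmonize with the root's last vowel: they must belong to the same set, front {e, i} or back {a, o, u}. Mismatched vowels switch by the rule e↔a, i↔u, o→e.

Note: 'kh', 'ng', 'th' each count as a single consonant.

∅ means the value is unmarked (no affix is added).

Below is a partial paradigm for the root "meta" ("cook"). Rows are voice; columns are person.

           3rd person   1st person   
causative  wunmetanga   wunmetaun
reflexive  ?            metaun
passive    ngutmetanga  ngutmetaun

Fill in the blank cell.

metanga

voice = reflexive: zero marking, form stays meta.
Attach person 3rd person -nge (after vowel 'a') → metange.
Apply vowel harmony: metange → metanga.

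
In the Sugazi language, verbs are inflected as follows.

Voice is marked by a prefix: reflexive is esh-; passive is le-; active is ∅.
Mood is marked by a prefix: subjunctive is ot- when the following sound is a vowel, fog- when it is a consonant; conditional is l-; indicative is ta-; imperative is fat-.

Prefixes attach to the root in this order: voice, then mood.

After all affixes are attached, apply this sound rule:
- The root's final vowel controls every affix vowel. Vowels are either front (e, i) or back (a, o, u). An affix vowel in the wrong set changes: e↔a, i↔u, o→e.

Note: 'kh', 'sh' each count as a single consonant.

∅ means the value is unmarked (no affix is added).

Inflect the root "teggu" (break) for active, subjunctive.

fogteggu

voice = active: zero marking, form stays teggu.
Attach mood subjunctive fog- (before consonant 't') → fogteggu.
Vowel harmony: no change.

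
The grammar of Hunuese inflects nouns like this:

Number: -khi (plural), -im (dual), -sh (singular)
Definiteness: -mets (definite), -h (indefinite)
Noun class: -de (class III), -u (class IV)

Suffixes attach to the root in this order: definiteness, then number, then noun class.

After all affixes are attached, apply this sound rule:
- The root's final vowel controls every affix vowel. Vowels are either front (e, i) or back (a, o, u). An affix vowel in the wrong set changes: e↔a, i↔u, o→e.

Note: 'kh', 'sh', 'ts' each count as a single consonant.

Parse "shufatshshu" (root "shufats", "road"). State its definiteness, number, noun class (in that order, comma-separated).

indefinite, singular, class IV

Segment: shufats-h-sh-u.
definiteness: -h → indefinite.
number: -sh → singular.
noun class: -u → class IV.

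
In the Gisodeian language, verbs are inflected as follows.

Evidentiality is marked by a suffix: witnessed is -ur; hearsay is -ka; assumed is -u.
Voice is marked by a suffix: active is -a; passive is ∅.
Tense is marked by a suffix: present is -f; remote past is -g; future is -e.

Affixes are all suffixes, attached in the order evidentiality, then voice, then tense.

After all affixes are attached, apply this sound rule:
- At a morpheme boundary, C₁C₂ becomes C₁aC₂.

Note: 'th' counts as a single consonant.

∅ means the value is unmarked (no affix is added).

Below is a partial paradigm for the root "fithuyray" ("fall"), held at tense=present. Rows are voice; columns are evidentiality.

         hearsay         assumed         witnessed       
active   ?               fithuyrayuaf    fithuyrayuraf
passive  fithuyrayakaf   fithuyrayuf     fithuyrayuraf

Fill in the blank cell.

fithuyrayakaaf

Attach evidentiality hearsay -ka → fithuyrayka.
Attach voice active -a → fithuyraykaa.
Attach tense present -f → fithuyraykaaf.
Apply epenthesis: fithuyraykaaf → fithuyrayakaaf.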